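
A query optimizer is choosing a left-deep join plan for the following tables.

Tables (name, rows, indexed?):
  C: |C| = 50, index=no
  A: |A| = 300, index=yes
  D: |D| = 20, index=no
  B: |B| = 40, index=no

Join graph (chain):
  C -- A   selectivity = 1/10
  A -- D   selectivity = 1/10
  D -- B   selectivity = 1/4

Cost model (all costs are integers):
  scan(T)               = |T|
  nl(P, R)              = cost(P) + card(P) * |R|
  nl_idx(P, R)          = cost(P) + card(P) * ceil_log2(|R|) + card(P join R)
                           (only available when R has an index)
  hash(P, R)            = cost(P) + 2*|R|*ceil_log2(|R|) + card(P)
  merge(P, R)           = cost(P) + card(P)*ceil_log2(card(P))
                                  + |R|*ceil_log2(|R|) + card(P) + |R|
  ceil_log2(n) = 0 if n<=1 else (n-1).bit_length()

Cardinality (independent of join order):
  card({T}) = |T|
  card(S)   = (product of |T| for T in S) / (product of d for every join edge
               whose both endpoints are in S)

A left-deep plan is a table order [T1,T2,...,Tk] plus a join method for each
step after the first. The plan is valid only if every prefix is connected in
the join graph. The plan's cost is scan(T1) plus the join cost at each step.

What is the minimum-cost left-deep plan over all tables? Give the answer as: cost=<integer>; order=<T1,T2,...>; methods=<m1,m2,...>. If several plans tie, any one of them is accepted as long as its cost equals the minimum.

cost=5480; order=A,D,C,B; methods=hash,hash,hash

Selinger DP (subsets sized 1..n):
  {C}: scan cost=50, card=50
  {A}: scan cost=300, card=300
  {D}: scan cost=20, card=20
  {B}: scan cost=40, card=40
  {AC}: card=1500; try (C,hash)→1200, (A,nl_idx)→2000, (A,merge)→3400, (C,merge)→3650, (A,hash)→5500, (A,nl)→15050 …(+1); best=1200 via (C,hash)
  {AD}: card=600; try (D,hash)→800, (A,nl_idx)→800, (A,merge)→3140, (D,merge)→3420, (A,hash)→5440, (A,nl)→6020 …(+1); best=800 via (D,hash)
  {BD}: card=200; try (D,hash)→280, (B,merge)→420, (D,merge)→440, (B,hash)→520, (B,nl)→820, (D,nl)→840; best=280 via (D,hash)
  {ACD}: card=3000; try (C,hash)→2000, (D,hash)→2900, (C,merge)→7750, (D,merge)→19320, (C,nl)→30800, (D,nl)→31200; best=2000 via (C,hash)
  {ABD}: card=6000; try (B,hash)→1880, (A,merge)→5080, (A,hash)→5880, (B,merge)→7680, (A,nl_idx)→8080, (B,nl)→24800 …(+1); best=1880 via (B,hash)
  {ABCD}: card=30000; try (B,hash)→5480, (C,hash)→8480, (B,merge)→41280, (C,merge)→86230, (B,nl)→122000, (C,nl)→301880; best=5480 via (B,hash)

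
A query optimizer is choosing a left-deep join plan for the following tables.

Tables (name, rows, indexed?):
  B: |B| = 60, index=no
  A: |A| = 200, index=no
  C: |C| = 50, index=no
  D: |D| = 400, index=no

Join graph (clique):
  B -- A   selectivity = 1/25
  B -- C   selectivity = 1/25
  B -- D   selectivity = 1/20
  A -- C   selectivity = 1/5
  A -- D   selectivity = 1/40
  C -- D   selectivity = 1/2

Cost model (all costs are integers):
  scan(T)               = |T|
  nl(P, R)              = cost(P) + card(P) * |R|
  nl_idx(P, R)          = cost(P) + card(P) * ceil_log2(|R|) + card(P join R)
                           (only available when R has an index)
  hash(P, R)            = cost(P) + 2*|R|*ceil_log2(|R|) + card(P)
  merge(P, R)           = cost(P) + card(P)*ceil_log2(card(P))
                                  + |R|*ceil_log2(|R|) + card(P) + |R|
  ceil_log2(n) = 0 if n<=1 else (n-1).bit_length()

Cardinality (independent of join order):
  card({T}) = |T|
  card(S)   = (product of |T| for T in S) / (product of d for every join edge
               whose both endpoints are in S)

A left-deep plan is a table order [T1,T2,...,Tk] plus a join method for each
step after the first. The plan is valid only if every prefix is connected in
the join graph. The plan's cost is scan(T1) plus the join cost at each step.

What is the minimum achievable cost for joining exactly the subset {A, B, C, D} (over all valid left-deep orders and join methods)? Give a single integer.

Selinger DP over subsets of {A,B,C,D}:
  {B}: scan cost=60, card=60
  {A}: scan cost=200, card=200
  {C}: scan cost=50, card=50
  {D}: scan cost=400, card=400
  {AB}: card=480; try (B,hash)→1120, (A,merge)→2280, (B,merge)→2420, (A,hash)→3320, (A,nl)→12060, (B,nl)→12200; best=1120 via (B,hash)
  {BC}: card=120; try (C,hash)→720, (B,hash)→820, (B,merge)→820, (C,merge)→830, (B,nl)→3050, (C,nl)→3060; best=720 via (C,hash)
  {BD}: card=1200; try (B,hash)→1520, (D,merge)→4480, (B,merge)→4820, (D,hash)→7320, (D,nl)→24060, (B,nl)→24400; best=1520 via (B,hash)
  {AC}: card=2000; try (C,hash)→1000, (A,merge)→2200, (C,merge)→2350, (A,hash)→3300, (A,nl)→10050, (C,nl)→10200; best=1000 via (C,hash)
  {AD}: card=2000; try (A,hash)→4000, (D,merge)→6000, (A,merge)→6200, (D,hash)→7600, (D,nl)→80200, (A,nl)→80400; best=4000 via (A,hash)
  {CD}: card=10000; try (C,hash)→1400, (D,merge)→4400, (C,merge)→4750, (D,hash)→7300, (D,nl)→20050, (C,nl)→20400; best=1400 via (C,hash)
  {ABC}: card=192; try (C,hash)→2200, (A,merge)→3480, (B,hash)→3720, (A,hash)→4040, (C,merge)→6270, (A,nl)→24720 …(+3); best=2200 via (C,hash)
  {ABD}: card=240; try (A,hash)→5920, (B,hash)→6720, (D,hash)→8800, (D,merge)→9920, (A,merge)→17720, (B,merge)→28420 …(+3); best=5920 via (A,hash)
  {BCD}: card=1200; try (C,hash)→3320, (D,merge)→5680, (D,hash)→8040, (B,hash)→12120, (C,merge)→16270, (D,nl)→48720 …(+3); best=3320 via (C,hash)
  {ACD}: card=10000; try (C,hash)→6600, (D,hash)→10200, (A,hash)→14600, (C,merge)→28350, (D,merge)→29000, (C,nl)→104000 …(+3); best=6600 via (C,hash)
  {ABCD}: card=48; try (C,hash)→6760, (A,hash)→7720, (D,merge)→7928, (C,merge)→8430, (D,hash)→9592, (B,hash)→17320 …(+6); best=6760 via (C,hash)

6760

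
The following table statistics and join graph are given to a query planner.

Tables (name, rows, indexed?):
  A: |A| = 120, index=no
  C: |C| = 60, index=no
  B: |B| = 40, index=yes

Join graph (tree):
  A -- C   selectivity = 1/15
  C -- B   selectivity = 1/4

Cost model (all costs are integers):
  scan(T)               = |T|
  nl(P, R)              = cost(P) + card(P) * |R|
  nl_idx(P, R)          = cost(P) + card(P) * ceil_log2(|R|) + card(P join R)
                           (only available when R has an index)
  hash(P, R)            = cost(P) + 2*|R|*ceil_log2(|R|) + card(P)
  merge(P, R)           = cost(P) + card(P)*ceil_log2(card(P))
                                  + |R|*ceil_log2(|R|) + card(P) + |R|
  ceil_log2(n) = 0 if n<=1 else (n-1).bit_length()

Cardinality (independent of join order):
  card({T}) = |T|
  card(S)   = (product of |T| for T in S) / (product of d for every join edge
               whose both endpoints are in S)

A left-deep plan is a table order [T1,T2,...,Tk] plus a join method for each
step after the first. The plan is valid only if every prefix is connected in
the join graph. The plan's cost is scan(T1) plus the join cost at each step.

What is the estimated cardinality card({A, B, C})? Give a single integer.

Tables in S: A(120), B(40), C(60)
Edges inside S: A-C(d=15), C-B(d=4)
numerator = 120 * 40 * 60 = 288000
denominator = 15 * 4 = 60
card(S) = 288000 / 60 = 4800

4800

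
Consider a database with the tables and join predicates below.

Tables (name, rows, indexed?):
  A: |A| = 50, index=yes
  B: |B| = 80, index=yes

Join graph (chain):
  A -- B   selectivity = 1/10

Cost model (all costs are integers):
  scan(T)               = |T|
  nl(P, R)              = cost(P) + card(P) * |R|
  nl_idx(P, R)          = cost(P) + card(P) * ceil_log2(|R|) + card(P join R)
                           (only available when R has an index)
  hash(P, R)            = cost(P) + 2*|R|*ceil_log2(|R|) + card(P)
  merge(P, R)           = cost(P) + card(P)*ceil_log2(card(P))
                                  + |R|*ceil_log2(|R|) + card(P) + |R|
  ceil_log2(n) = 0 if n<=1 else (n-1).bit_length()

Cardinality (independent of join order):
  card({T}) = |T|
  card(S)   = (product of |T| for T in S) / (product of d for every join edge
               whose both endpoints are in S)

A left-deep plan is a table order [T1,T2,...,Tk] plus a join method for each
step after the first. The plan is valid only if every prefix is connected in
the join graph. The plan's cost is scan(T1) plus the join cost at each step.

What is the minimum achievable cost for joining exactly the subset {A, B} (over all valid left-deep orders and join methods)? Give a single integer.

760

Selinger DP over subsets of {A,B}:
  {A}: scan cost=50, card=50
  {B}: scan cost=80, card=80
  {AB}: card=400; try (A,hash)→760, (B,nl_idx)→800, (A,nl_idx)→960, (B,merge)→1040, (A,merge)→1070, (B,hash)→1220 …(+2); best=760 via (A,hash)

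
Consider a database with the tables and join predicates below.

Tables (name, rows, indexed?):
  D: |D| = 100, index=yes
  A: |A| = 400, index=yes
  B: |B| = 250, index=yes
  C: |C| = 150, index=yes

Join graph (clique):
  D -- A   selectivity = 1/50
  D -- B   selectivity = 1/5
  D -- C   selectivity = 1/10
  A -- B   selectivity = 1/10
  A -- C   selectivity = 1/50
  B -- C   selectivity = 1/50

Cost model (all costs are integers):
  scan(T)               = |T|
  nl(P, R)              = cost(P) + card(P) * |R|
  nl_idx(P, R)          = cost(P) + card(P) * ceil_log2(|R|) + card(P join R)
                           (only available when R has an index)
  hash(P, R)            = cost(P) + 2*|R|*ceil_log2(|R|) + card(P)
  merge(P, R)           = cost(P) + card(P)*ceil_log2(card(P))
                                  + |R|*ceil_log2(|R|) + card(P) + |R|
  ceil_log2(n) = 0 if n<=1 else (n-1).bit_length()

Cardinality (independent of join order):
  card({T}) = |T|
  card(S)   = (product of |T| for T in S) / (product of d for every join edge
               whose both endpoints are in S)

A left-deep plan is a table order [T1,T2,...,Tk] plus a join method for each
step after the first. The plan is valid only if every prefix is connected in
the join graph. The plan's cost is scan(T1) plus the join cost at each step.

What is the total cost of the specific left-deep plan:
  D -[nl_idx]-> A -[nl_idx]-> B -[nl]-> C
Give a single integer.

step 1: scan D: cost=100, card=100
step 2: join A via nl_idx
    card(P join A) = 100*400/(50) = 800
    cost = 100 + 100*9 + 800 = 1800
step 3: join B via nl_idx
    card(P join B) = 800*250/(5*10) = 4000
    cost = 1800 + 800*8 + 4000 = 12200
step 4: join C via nl
    card(P join C) = 4000*150/(10*50*50) = 24
    cost = 12200 + 4000*150 = 612200

612200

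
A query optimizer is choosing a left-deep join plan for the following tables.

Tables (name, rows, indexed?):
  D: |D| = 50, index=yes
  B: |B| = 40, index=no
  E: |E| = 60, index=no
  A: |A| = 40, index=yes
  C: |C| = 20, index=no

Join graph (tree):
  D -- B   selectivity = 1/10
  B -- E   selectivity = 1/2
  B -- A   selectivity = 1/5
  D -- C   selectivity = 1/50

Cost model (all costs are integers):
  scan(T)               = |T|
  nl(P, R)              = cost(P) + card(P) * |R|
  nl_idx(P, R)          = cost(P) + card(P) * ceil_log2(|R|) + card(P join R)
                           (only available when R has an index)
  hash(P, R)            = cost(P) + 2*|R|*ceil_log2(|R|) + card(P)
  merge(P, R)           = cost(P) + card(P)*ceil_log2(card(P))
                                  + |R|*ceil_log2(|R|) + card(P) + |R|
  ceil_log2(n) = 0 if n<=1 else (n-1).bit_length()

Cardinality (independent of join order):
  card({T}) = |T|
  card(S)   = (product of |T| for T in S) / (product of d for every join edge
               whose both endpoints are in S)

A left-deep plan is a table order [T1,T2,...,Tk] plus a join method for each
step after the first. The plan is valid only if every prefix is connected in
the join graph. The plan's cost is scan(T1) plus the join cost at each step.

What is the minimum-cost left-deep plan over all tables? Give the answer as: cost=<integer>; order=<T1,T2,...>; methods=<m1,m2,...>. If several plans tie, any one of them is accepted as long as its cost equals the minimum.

Selinger DP (subsets sized 1..n):
  {D}: scan cost=50, card=50
  {B}: scan cost=40, card=40
  {E}: scan cost=60, card=60
  {A}: scan cost=40, card=40
  {C}: scan cost=20, card=20
  {BD}: card=200; try (D,nl_idx)→480, (B,hash)→580, (D,merge)→670, (D,hash)→680, (B,merge)→680, (D,nl)→2040 …(+1); best=480 via (D,nl_idx)
  {CD}: card=20; try (D,nl_idx)→160, (C,hash)→300, (D,merge)→490, (C,merge)→520, (D,hash)→640, (D,nl)→1020 …(+1); best=160 via (D,nl_idx)
  {BE}: card=1200; try (B,hash)→600, (E,merge)→740, (B,merge)→760, (E,hash)→800, (E,nl)→2440, (B,nl)→2460; best=600 via (B,hash)
  {AB}: card=320; try (B,hash)→560, (A,hash)→560, (B,merge)→600, (A,merge)→600, (A,nl_idx)→600, (B,nl)→1640 …(+1); best=560 via (B,hash)
  {BDE}: card=6000; try (E,hash)→1400, (D,hash)→2400, (E,merge)→2700, (E,nl)→12480, (D,nl_idx)→13800, (D,merge)→15350 …(+1); best=1400 via (E,hash)
  {ABD}: card=1600; try (A,hash)→1160, (D,hash)→1480, (A,merge)→2560, (A,nl_idx)→3280, (D,nl_idx)→4080, (D,merge)→4110 …(+2); best=1160 via (A,hash)
  {BCD}: card=80; try (B,merge)→560, (B,hash)→660, (C,hash)→880, (B,nl)→960, (C,merge)→2400, (C,nl)→4480; best=560 via (B,merge)
  {ABE}: card=9600; try (E,hash)→1600, (A,hash)→2280, (E,merge)→4180, (A,merge)→15280, (A,nl_idx)→17400, (E,nl)→19760 …(+1); best=1600 via (E,hash)
  {ABDE}: card=48000; try (E,hash)→3480, (A,hash)→7880, (D,hash)→11800, (E,merge)→20780, (A,nl_idx)→85400, (A,merge)→85680 …(+5); best=3480 via (E,hash)
  {BCDE}: card=2400; try (E,hash)→1360, (E,merge)→1620, (E,nl)→5360, (C,hash)→7600, (C,merge)→85520, (C,nl)→121400; best=1360 via (E,hash)
  {ABCD}: card=640; try (A,hash)→1120, (A,merge)→1480, (A,nl_idx)→1680, (C,hash)→2960, (A,nl)→3760, (C,merge)→20480 …(+1); best=1120 via (A,hash)
  {ABCDE}: card=19200; try (E,hash)→2480, (A,hash)→4240, (E,merge)→8580, (A,merge)→32840, (A,nl_idx)→34960, (E,nl)→39520 …(+4); best=2480 via (E,hash)

cost=2480; order=C,D,B,A,E; methods=nl_idx,merge,hash,hash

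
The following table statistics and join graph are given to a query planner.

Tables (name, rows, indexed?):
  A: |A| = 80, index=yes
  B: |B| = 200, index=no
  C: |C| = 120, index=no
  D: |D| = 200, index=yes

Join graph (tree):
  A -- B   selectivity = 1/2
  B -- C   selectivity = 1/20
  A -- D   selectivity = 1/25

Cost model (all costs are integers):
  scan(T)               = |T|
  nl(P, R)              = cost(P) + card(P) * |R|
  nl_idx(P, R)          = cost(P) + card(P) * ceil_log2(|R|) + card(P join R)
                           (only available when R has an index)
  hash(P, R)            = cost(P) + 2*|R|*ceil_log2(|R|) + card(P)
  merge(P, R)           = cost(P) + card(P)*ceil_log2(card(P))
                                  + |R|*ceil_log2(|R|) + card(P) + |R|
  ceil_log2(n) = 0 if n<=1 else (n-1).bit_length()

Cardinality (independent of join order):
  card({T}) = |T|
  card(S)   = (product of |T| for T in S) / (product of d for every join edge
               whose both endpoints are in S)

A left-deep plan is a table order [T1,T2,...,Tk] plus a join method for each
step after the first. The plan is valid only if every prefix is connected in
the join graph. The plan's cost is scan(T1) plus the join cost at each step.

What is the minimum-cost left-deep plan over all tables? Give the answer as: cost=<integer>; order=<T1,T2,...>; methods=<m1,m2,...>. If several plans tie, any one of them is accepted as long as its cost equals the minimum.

cost=55600; order=B,C,A,D; methods=hash,hash,hash

Selinger DP (subsets sized 1..n):
  {A}: scan cost=80, card=80
  {B}: scan cost=200, card=200
  {C}: scan cost=120, card=120
  {D}: scan cost=200, card=200
  {AB}: card=8000; try (A,hash)→1520, (B,merge)→2520, (A,merge)→2640, (B,hash)→3360, (A,nl_idx)→9600, (B,nl)→16080 …(+1); best=1520 via (A,hash)
  {AD}: card=640; try (D,nl_idx)→1360, (A,hash)→1520, (A,nl_idx)→2240, (D,merge)→2520, (A,merge)→2640, (D,hash)→3360 …(+2); best=1360 via (D,nl_idx)
  {BC}: card=1200; try (C,hash)→2080, (B,merge)→2880, (C,merge)→2960, (B,hash)→3440, (B,nl)→24120, (C,nl)→24200; best=2080 via (C,hash)
  {ABC}: card=48000; try (A,hash)→4400, (C,hash)→11200, (A,merge)→17120, (A,nl_idx)→58480, (A,nl)→98080, (C,merge)→114480 …(+1); best=4400 via (A,hash)
  {ABD}: card=64000; try (B,hash)→5200, (B,merge)→10200, (D,hash)→12720, (D,merge)→115320, (B,nl)→129360, (D,nl_idx)→129520 …(+1); best=5200 via (B,hash)
  {ABCD}: card=384000; try (D,hash)→55600, (C,hash)→70880, (D,nl_idx)→772400, (D,merge)→822200, (C,merge)→1094160, (C,nl)→7685200 …(+1); best=55600 via (D,hash)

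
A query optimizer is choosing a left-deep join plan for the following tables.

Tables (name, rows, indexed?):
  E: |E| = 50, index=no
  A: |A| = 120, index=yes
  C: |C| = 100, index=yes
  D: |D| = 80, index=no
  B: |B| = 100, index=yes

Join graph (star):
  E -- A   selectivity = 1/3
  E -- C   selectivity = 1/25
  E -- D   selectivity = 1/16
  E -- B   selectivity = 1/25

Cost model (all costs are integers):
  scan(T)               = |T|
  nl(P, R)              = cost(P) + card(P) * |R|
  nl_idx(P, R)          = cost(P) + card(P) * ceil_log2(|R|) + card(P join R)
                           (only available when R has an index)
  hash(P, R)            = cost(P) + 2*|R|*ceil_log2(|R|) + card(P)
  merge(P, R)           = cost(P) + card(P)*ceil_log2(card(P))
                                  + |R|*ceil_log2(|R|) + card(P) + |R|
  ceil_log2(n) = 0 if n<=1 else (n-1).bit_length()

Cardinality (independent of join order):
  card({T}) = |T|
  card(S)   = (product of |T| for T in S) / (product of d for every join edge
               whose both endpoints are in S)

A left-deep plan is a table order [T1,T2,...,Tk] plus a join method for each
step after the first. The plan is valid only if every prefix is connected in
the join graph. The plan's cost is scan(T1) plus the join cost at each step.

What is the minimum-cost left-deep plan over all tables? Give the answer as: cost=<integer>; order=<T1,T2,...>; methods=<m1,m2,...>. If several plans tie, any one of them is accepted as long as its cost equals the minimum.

Selinger DP (subsets sized 1..n):
  {E}: scan cost=50, card=50
  {A}: scan cost=120, card=120
  {C}: scan cost=100, card=100
  {D}: scan cost=80, card=80
  {B}: scan cost=100, card=100
  {AE}: card=2000; try (E,hash)→840, (A,merge)→1360, (E,merge)→1430, (A,hash)→1780, (A,nl_idx)→2400, (A,nl)→6050 …(+1); best=840 via (E,hash)
  {CE}: card=200; try (C,nl_idx)→600, (E,hash)→800, (C,merge)→1200, (E,merge)→1250, (C,hash)→1500, (C,nl)→5050 …(+1); best=600 via (C,nl_idx)
  {DE}: card=250; try (E,hash)→760, (D,merge)→1040, (E,merge)→1070, (D,hash)→1220, (D,nl)→4050, (E,nl)→4080; best=760 via (E,hash)
  {BE}: card=200; try (B,nl_idx)→600, (E,hash)→800, (B,merge)→1200, (E,merge)→1250, (B,hash)→1500, (B,nl)→5050 …(+1); best=600 via (B,nl_idx)
  {ACE}: card=8000; try (A,hash)→2480, (A,merge)→3360, (C,hash)→4240, (A,nl_idx)→10000, (C,nl_idx)→22840, (A,nl)→24600 …(+2); best=2480 via (A,hash)
  {ADE}: card=10000; try (A,hash)→2690, (D,hash)→3960, (A,merge)→3970, (A,nl_idx)→12510, (D,merge)→25480, (A,nl)→30760 …(+1); best=2690 via (A,hash)
  {ABE}: card=8000; try (A,hash)→2480, (A,merge)→3360, (B,hash)→4240, (A,nl_idx)→10000, (B,nl_idx)→22840, (A,nl)→24600 …(+2); best=2480 via (A,hash)
  {CDE}: card=1000; try (D,hash)→1920, (C,hash)→2410, (D,merge)→3040, (C,nl_idx)→3510, (C,merge)→3810, (D,nl)→16600 …(+1); best=1920 via (D,hash)
  {BCE}: card=800; try (C,hash)→2200, (B,hash)→2200, (C,nl_idx)→2800, (B,nl_idx)→2800, (C,merge)→3200, (B,merge)→3200 …(+2); best=2200 via (C,hash)
  {BDE}: card=1000; try (D,hash)→1920, (B,hash)→2410, (D,merge)→3040, (B,nl_idx)→3510, (B,merge)→3810, (D,nl)→16600 …(+1); best=1920 via (D,hash)
  {ACDE}: card=40000; try (A,hash)→4600, (D,hash)→11600, (A,merge)→13880, (C,hash)→14090, (A,nl_idx)→48920, (C,nl_idx)→112690 …(+5); best=4600 via (A,hash)
  {ABCE}: card=32000; try (A,hash)→4680, (C,hash)→11880, (B,hash)→11880, (A,merge)→11960, (A,nl_idx)→39800, (C,nl_idx)→90480 …(+6); best=4680 via (A,hash)
  {ABDE}: card=40000; try (A,hash)→4600, (D,hash)→11600, (A,merge)→13880, (B,hash)→14090, (A,nl_idx)→48920, (B,nl_idx)→112690 …(+5); best=4600 via (A,hash)
  {BCDE}: card=4000; try (D,hash)→4120, (C,hash)→4320, (B,hash)→4320, (D,merge)→11640, (C,nl_idx)→12920, (B,nl_idx)→12920 …(+5); best=4120 via (D,hash)
  {ABCDE}: card=160000; try (A,hash)→9800, (D,hash)→37800, (C,hash)→46000, (B,hash)→46000, (A,merge)→57080, (A,nl_idx)→192120 …(+9); best=9800 via (A,hash)

cost=9800; order=E,B,C,D,A; methods=nl_idx,hash,hash,hash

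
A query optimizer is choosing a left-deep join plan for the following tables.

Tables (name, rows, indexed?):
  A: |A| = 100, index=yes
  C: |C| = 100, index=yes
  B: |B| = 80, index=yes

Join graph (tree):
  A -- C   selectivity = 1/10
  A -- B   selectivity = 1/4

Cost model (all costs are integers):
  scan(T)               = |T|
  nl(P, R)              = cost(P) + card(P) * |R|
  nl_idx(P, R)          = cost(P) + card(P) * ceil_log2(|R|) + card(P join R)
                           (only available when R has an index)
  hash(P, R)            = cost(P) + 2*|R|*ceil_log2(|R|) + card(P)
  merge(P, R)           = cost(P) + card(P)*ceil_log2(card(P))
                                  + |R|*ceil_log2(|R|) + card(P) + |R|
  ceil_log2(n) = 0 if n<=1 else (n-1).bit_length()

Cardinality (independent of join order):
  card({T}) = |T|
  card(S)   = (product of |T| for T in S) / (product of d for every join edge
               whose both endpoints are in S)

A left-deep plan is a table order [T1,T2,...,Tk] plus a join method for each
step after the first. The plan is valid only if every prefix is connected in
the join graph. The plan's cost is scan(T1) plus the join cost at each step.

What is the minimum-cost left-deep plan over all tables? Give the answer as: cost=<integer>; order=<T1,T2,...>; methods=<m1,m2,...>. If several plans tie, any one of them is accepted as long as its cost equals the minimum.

cost=3720; order=A,C,B; methods=hash,hash

Selinger DP (subsets sized 1..n):
  {A}: scan cost=100, card=100
  {C}: scan cost=100, card=100
  {B}: scan cost=80, card=80
  {AC}: card=1000; try (C,hash)→1600, (A,hash)→1600, (C,merge)→1700, (A,merge)→1700, (C,nl_idx)→1800, (A,nl_idx)→1800 …(+2); best=1600 via (C,hash)
  {AB}: card=2000; try (B,hash)→1320, (A,merge)→1520, (B,merge)→1540, (A,hash)→1560, (A,nl_idx)→2640, (B,nl_idx)→2800 …(+2); best=1320 via (B,hash)
  {ABC}: card=20000; try (B,hash)→3720, (C,hash)→4720, (B,merge)→13240, (C,merge)→26120, (B,nl_idx)→28600, (C,nl_idx)→35320 …(+2); best=3720 via (B,hash)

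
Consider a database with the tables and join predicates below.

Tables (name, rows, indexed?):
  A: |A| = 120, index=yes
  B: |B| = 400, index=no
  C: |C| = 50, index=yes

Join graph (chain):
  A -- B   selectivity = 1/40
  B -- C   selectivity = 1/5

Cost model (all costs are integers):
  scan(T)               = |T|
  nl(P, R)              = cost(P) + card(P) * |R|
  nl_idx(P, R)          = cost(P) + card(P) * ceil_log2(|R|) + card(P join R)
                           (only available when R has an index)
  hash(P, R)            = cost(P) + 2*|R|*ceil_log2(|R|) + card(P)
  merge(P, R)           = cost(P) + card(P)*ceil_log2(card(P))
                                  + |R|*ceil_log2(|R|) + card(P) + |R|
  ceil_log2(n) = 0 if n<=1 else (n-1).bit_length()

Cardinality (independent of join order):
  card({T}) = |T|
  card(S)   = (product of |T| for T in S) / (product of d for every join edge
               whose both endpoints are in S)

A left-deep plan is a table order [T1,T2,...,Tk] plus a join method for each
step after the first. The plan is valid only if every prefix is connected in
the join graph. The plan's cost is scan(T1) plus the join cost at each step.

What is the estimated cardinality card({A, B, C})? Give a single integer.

12000

Tables in S: A(120), B(400), C(50)
Edges inside S: A-B(d=40), B-C(d=5)
numerator = 120 * 400 * 50 = 2400000
denominator = 40 * 5 = 200
card(S) = 2400000 / 200 = 12000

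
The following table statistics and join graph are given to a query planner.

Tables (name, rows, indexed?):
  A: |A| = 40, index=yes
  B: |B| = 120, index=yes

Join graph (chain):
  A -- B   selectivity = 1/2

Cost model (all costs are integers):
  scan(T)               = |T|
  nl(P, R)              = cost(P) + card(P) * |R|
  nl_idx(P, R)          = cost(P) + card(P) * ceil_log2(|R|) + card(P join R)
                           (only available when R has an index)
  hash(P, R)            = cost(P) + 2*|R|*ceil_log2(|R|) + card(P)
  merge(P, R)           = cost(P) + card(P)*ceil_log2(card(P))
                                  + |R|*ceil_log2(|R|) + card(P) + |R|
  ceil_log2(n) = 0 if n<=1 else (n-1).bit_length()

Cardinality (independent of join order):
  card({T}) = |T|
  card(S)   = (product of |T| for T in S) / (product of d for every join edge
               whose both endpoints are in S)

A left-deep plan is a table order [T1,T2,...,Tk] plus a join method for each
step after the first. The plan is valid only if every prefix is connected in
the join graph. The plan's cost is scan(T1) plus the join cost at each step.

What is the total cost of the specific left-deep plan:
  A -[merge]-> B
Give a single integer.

step 1: scan A: cost=40, card=40
step 2: join B via merge
    card(P join B) = 40*120/(2) = 2400
    cost = 40 + 40*6 + 120*7 + 40 + 120 = 1280

1280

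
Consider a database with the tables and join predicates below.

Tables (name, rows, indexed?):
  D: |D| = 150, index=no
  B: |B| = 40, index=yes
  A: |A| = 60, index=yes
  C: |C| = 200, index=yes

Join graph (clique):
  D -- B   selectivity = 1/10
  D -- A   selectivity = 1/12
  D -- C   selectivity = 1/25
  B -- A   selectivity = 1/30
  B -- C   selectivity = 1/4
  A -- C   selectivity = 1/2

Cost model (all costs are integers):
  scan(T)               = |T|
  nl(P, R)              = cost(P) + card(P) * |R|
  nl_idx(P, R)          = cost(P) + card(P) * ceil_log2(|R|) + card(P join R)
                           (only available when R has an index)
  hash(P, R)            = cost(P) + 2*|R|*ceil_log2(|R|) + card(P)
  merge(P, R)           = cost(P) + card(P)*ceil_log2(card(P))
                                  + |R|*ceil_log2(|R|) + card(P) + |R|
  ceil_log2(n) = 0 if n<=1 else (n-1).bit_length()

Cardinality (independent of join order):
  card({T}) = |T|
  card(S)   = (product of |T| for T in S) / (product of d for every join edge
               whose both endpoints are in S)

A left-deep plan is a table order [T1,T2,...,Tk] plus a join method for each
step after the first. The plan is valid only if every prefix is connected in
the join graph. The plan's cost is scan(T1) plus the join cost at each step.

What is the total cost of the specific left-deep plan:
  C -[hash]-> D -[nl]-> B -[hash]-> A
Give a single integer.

step 1: scan C: cost=200, card=200
step 2: join D via hash
    card(P join D) = 200*150/(25) = 1200
    cost = 200 + 2*150*8 + 200 = 2800
step 3: join B via nl
    card(P join B) = 1200*40/(10*4) = 1200
    cost = 2800 + 1200*40 = 50800
step 4: join A via hash
    card(P join A) = 1200*60/(12*30*2) = 100
    cost = 50800 + 2*60*6 + 1200 = 52720

52720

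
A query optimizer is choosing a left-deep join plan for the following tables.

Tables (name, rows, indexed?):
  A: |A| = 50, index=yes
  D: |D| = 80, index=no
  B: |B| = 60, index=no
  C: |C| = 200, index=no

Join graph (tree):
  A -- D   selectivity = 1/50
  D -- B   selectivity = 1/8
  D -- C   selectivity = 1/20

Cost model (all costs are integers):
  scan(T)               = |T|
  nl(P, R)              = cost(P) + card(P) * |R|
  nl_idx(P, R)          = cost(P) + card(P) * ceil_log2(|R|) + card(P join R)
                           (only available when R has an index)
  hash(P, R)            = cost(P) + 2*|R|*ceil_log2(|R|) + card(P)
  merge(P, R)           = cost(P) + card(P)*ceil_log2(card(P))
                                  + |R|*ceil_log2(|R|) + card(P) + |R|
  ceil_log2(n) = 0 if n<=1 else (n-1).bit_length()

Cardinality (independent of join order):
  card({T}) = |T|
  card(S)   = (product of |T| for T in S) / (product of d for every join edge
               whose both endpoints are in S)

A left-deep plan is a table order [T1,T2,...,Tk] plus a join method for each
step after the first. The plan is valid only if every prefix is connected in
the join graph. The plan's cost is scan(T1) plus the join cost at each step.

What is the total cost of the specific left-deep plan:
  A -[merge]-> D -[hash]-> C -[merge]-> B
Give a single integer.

step 1: scan A: cost=50, card=50
step 2: join D via merge
    card(P join D) = 50*80/(50) = 80
    cost = 50 + 50*6 + 80*7 + 50 + 80 = 1040
step 3: join C via hash
    card(P join C) = 80*200/(20) = 800
    cost = 1040 + 2*200*8 + 80 = 4320
step 4: join B via merge
    card(P join B) = 800*60/(8) = 6000
    cost = 4320 + 800*10 + 60*6 + 800 + 60 = 13540

13540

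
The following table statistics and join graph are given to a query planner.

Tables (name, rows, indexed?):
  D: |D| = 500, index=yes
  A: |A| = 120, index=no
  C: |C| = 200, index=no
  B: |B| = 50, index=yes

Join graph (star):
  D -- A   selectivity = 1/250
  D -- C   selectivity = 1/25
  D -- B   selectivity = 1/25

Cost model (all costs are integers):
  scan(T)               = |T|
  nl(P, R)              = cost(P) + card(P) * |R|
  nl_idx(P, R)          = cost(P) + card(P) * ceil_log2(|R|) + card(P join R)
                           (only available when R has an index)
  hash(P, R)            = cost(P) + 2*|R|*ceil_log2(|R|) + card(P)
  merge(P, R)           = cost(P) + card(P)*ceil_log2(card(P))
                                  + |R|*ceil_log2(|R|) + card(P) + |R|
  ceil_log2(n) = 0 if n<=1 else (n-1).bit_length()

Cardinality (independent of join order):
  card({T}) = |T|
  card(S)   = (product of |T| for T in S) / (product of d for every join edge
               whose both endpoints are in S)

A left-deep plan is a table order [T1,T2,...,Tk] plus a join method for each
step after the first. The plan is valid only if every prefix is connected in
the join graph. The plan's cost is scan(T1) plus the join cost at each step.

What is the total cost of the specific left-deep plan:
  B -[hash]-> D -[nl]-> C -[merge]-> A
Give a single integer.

322060

step 1: scan B: cost=50, card=50
step 2: join D via hash
    card(P join D) = 50*500/(25) = 1000
    cost = 50 + 2*500*9 + 50 = 9100
step 3: join C via nl
    card(P join C) = 1000*200/(25) = 8000
    cost = 9100 + 1000*200 = 209100
step 4: join A via merge
    card(P join A) = 8000*120/(250) = 3840
    cost = 209100 + 8000*13 + 120*7 + 8000 + 120 = 322060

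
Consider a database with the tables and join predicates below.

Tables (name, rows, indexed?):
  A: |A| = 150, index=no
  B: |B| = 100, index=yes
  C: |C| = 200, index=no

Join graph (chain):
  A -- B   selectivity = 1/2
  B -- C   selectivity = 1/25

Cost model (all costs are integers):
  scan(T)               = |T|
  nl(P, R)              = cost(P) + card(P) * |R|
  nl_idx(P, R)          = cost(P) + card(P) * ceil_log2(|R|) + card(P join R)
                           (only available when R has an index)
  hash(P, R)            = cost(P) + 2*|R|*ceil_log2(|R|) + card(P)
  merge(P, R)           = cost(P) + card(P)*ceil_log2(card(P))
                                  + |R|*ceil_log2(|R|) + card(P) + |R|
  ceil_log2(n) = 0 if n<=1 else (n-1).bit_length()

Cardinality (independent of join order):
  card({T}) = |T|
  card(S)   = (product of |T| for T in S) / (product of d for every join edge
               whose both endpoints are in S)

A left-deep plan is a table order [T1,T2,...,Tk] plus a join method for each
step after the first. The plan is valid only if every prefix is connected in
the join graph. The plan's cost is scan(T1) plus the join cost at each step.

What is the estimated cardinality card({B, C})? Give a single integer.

Tables in S: B(100), C(200)
Edges inside S: B-C(d=25)
numerator = 100 * 200 = 20000
denominator = 25 = 25
card(S) = 20000 / 25 = 800

800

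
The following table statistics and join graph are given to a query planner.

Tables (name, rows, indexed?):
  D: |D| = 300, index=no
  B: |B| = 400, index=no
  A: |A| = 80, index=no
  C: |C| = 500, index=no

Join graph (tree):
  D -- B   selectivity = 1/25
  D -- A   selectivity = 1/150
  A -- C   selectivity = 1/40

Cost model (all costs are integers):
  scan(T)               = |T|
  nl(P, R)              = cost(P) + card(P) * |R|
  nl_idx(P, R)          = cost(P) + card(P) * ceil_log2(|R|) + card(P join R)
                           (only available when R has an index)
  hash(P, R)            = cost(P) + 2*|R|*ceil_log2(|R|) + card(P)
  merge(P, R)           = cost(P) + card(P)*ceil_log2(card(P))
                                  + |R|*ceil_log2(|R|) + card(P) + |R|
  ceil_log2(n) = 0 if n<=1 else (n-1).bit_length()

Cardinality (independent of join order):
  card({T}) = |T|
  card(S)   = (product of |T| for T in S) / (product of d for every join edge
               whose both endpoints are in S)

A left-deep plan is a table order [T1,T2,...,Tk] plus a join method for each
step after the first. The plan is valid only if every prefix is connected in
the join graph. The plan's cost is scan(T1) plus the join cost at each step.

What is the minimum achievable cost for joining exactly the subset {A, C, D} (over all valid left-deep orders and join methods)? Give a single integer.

Selinger DP over subsets of {A,C,D}:
  {D}: scan cost=300, card=300
  {A}: scan cost=80, card=80
  {C}: scan cost=500, card=500
  {AD}: card=160; try (A,hash)→1720, (D,merge)→3720, (A,merge)→3940, (D,hash)→5560, (D,nl)→24080, (A,nl)→24300; best=1720 via (A,hash)
  {AC}: card=1000; try (A,hash)→2120, (C,merge)→5720, (A,merge)→6140, (C,hash)→9160, (C,nl)→40080, (A,nl)→40500; best=2120 via (A,hash)
  {ACD}: card=2000; try (C,merge)→8160, (D,hash)→8520, (C,hash)→10880, (D,merge)→16120, (C,nl)→81720, (D,nl)→302120; best=8160 via (C,merge)

8160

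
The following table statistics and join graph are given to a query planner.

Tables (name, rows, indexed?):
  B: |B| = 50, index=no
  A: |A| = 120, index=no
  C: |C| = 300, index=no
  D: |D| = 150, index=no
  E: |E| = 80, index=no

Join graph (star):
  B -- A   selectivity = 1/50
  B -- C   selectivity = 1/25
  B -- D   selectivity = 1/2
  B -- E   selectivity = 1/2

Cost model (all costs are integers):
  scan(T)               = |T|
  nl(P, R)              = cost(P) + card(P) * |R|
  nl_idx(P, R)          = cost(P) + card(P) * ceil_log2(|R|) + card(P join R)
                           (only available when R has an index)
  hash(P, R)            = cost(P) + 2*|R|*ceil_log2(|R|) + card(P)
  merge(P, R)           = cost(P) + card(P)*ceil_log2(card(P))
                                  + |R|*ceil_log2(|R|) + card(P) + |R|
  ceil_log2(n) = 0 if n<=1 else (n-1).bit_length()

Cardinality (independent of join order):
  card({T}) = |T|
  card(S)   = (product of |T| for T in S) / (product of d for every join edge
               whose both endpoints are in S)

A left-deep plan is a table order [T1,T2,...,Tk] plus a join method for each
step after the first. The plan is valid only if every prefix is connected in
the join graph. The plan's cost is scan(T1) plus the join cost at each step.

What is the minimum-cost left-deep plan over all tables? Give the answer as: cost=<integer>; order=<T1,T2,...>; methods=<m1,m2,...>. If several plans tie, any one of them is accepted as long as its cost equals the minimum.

cost=66040; order=C,B,A,E,D; methods=hash,hash,hash,hash

Selinger DP (subsets sized 1..n):
  {B}: scan cost=50, card=50
  {A}: scan cost=120, card=120
  {C}: scan cost=300, card=300
  {D}: scan cost=150, card=150
  {E}: scan cost=80, card=80
  {AB}: card=120; try (B,hash)→840, (A,merge)→1360, (B,merge)→1430, (A,hash)→1780, (A,nl)→6050, (B,nl)→6120; best=840 via (B,hash)
  {BC}: card=600; try (B,hash)→1200, (C,merge)→3400, (B,merge)→3650, (C,hash)→5500, (C,nl)→15050, (B,nl)→15300; best=1200 via (B,hash)
  {BD}: card=3750; try (B,hash)→900, (D,merge)→1750, (B,merge)→1850, (D,hash)→2500, (D,nl)→7550, (B,nl)→7650; best=900 via (B,hash)
  {BE}: card=2000; try (B,hash)→760, (E,merge)→1040, (B,merge)→1070, (E,hash)→1220, (E,nl)→4050, (B,nl)→4080; best=760 via (B,hash)
  {ABC}: card=1440; try (A,hash)→3480, (C,merge)→4800, (C,hash)→6360, (A,merge)→8760, (C,nl)→36840, (A,nl)→73200; best=3480 via (A,hash)
  {ABD}: card=9000; try (D,merge)→3150, (D,hash)→3360, (A,hash)→6330, (D,nl)→18840, (A,merge)→50610, (A,nl)→450900; best=3150 via (D,merge)
  {ABE}: card=4800; try (E,hash)→2080, (E,merge)→2440, (A,hash)→4440, (E,nl)→10440, (A,merge)→25720, (A,nl)→240760; best=2080 via (E,hash)
  {BCD}: card=45000; try (D,hash)→4200, (D,merge)→9150, (C,hash)→10050, (C,merge)→52650, (D,nl)→91200, (C,nl)→1125900; best=4200 via (D,hash)
  {BCE}: card=24000; try (E,hash)→2920, (C,hash)→8160, (E,merge)→8440, (C,merge)→27760, (E,nl)→49200, (C,nl)→600760; best=2920 via (E,hash)
  {BDE}: card=150000; try (D,hash)→5160, (E,hash)→5770, (D,merge)→26110, (E,merge)→50290, (D,nl)→300760, (E,nl)→300900; best=5160 via (D,hash)
  {ABCD}: card=108000; try (D,hash)→7320, (C,hash)→17550, (D,merge)→22110, (A,hash)→50880, (C,merge)→141150, (D,nl)→219480 …(+3); best=7320 via (D,hash)
  {ABCE}: card=57600; try (E,hash)→6040, (C,hash)→12280, (E,merge)→21400, (A,hash)→28600, (C,merge)→72280, (E,nl)→118680 …(+3); best=6040 via (E,hash)
  {ABDE}: card=360000; try (D,hash)→9280, (E,hash)→13270, (D,merge)→70630, (E,merge)→138790, (A,hash)→156840, (D,nl)→722080 …(+3); best=9280 via (D,hash)
  {BCDE}: card=1800000; try (D,hash)→29320, (E,hash)→50320, (C,hash)→160560, (D,merge)→388270, (E,merge)→769840, (C,merge)→2858160 …(+3); best=29320 via (D,hash)
  {ABCDE}: card=4320000; try (D,hash)→66040, (E,hash)→116440, (C,hash)→374680, (D,merge)→986590, (A,hash)→1831000, (E,merge)→1951960 …(+6); best=66040 via (D,hash)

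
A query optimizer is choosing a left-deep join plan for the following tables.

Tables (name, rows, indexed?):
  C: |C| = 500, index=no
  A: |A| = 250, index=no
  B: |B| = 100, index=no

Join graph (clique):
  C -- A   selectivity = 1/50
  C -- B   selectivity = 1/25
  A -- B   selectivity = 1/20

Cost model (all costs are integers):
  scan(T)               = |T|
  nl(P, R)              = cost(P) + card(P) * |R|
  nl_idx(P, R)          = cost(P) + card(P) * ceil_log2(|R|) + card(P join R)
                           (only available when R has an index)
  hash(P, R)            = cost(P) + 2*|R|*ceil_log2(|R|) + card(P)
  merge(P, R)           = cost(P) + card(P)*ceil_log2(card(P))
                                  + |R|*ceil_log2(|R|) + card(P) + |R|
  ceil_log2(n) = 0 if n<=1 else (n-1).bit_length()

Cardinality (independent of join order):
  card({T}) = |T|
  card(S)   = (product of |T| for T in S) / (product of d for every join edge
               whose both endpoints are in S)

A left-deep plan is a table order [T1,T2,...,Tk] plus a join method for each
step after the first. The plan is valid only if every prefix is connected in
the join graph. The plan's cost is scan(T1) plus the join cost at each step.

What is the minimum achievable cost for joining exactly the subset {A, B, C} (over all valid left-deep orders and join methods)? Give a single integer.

Selinger DP over subsets of {A,B,C}:
  {C}: scan cost=500, card=500
  {A}: scan cost=250, card=250
  {B}: scan cost=100, card=100
  {AC}: card=2500; try (A,hash)→5000, (C,merge)→7500, (A,merge)→7750, (C,hash)→9500, (C,nl)→125250, (A,nl)→125500; best=5000 via (A,hash)
  {BC}: card=2000; try (B,hash)→2400, (C,merge)→5900, (B,merge)→6300, (C,hash)→9200, (C,nl)→50100, (B,nl)→50500; best=2400 via (B,hash)
  {AB}: card=1250; try (B,hash)→1900, (A,merge)→3150, (B,merge)→3300, (A,hash)→4200, (A,nl)→25100, (B,nl)→25250; best=1900 via (B,hash)
  {ABC}: card=500; try (A,hash)→8400, (B,hash)→8900, (C,hash)→12150, (C,merge)→21900, (A,merge)→28650, (B,merge)→38300 …(+3); best=8400 via (A,hash)

8400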